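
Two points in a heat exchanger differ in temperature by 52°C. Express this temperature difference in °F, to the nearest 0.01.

An interval of 1°C corresponds to 1.8°F.
52 × 1.8 = 93.60.

93.60°F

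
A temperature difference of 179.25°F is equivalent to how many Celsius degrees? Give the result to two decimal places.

An interval of 1°F corresponds to 5/9°C.
179.25 × 5/9 = 99.58.

99.58°C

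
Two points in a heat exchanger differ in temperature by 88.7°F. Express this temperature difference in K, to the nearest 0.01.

49.28 K

An interval of 1°F corresponds to 5/9 K.
88.7 × 5/9 = 49.28.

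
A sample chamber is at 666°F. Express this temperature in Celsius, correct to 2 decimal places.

In Celsius: (666 - 32) × 5/9 = 352.2222°C.

352.22°C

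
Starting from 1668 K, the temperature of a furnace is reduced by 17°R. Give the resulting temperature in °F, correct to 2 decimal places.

2525.73°F

Initial temperature in Celsius: 1668 - 273.15 = 1394.8500°C.
The 17°R change is an interval, so only the factor 5/9 applies: -17 × 5/9 = -9.4444°C.
Final Celsius temperature: 1394.8500 - 9.4444 = 1385.4056°C.
In Fahrenheit: 1385.4056 × 1.8 + 32 = 2525.73°F.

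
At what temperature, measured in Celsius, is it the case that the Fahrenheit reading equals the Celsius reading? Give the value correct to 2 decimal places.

-40.00°C

Let C be the Celsius reading. The Fahrenheit reading is F = 1.8·C + 32.
Set F = C: 1.8·C + 32 = C.
(0.8)·C = -32  ⇒  C = -40.00.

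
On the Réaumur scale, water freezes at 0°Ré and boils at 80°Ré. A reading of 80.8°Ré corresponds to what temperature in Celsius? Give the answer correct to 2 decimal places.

101.00°C

Linear interpolation between the fixed points: C = (80.8 - 0) × 100 / (80 - 0) = 101.0000°C.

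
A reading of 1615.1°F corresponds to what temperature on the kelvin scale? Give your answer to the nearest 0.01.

1152.65 K

In Celsius: (1615.1 - 32) × 5/9 = 879.5000°C.
In kelvin: 879.5000 + 273.15 = 1152.65 K.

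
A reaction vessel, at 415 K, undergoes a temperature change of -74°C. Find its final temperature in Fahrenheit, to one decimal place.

Initial temperature in Celsius: 415 - 273.15 = 141.8500°C.
Final Celsius temperature: 141.8500 - 74.0000 = 67.8500°C.
In Fahrenheit: 67.8500 × 1.8 + 32 = 154.1°F.

154.1°F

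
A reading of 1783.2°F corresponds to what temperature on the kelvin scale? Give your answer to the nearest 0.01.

1246.04 K

In Celsius: (1783.2 - 32) × 5/9 = 972.8889°C.
In kelvin: 972.8889 + 273.15 = 1246.04 K.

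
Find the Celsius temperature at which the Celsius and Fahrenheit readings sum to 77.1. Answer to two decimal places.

16.11°C

Let C be the Celsius reading. The Fahrenheit reading is F = 1.8·C + 32.
Require C + F = 77.1: (2.8)·C + 32 = 77.1.
C = (77.1 - 32) / (2.8) = 16.11.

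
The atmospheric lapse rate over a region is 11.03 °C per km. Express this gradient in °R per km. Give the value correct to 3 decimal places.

Since only a temperature interval is involved, the additive offset between the scales drops out.
A change of 1°C is a change of 1.8°R, so 11.03 × 1.8 = 19.854.

19.854 °R/km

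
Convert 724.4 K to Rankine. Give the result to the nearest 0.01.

In Celsius: 724.4 - 273.15 = 451.2500°C.
In Rankine: 451.2500 × 1.8 + 491.67 = 1303.92°R.

1303.92°R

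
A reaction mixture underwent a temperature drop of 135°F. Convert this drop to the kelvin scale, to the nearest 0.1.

75.0 K

An interval of 1°F corresponds to 5/9 K.
135 × 5/9 = 75.0.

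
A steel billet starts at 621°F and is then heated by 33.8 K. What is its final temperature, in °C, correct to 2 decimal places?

Initial temperature in Celsius: (621 - 32) × 5/9 = 327.2222°C.
The 33.8 K change is an interval; Kelvin and Celsius degrees are the same size, so ΔC = +33.8°C.
Final Celsius temperature: 327.2222 + 33.8000 = 361.0222°C.

361.02°C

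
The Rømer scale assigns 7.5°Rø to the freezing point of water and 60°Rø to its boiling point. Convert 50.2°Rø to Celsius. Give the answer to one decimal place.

Linear interpolation between the fixed points: C = (50.2 - 7.5) × 100 / (60 - 7.5) = 81.3333°C.

81.3°C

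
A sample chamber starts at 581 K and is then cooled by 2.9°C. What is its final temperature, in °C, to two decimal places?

304.95°C

Initial temperature in Celsius: 581 - 273.15 = 307.8500°C.
Final Celsius temperature: 307.8500 - 2.9000 = 304.9500°C.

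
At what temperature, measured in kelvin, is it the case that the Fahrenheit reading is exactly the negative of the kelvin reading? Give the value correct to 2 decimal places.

Let K be the kelvin reading. The Fahrenheit reading is F = 1.8·K - 459.67.
Require F = -1·K: 1.8·K - 459.67 = -1·K.
(2.8)·K = 459.67  ⇒  K = 164.17.

164.17 K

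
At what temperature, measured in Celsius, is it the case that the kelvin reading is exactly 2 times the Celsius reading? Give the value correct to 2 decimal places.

Let C be the Celsius reading. The kelvin reading is K = 1·C + 273.15.
Require K = 2·C: 1·C + 273.15 = 2·C.
(-1)·C = -273.15  ⇒  C = 273.15.

273.15°C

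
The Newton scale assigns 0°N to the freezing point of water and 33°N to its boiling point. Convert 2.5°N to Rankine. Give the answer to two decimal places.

505.31°R

Linear interpolation between the fixed points: C = (2.5 - 0) × 100 / (33 - 0) = 7.5758°C.
Then 7.5758 × 1.8 + 491.67 = 505.31°R.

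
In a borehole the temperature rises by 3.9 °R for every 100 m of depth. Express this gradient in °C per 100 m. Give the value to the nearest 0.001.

The quantity depends on a temperature interval, so only the ratio of degree sizes applies; the offset between the scales is irrelevant.
A change of 1°R is a change of 5/9°C, so 3.9 × 5/9 = 2.167.

2.167 °C/100 m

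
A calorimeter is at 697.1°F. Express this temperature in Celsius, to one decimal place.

369.5°C

In Celsius: (697.1 - 32) × 5/9 = 369.5000°C.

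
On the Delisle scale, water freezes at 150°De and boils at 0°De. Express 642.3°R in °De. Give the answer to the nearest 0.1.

First in Celsius: (642.3 - 491.67) × 5/9 = 83.6833°C.
Linearly onto the Delisle scale: 150 + (83.6833 / 100) × (0 - 150) = 24.5°De.

24.5°De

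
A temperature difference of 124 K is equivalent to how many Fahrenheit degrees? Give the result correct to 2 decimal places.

An interval of 1 K corresponds to 1.8°F.
124 × 1.8 = 223.20.

223.20°F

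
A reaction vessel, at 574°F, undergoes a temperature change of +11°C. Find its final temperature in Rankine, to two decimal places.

Initial temperature in Celsius: (574 - 32) × 5/9 = 301.1111°C.
Final Celsius temperature: 301.1111 + 11.0000 = 312.1111°C.
In Rankine: 312.1111 × 1.8 + 491.67 = 1053.47°R.

1053.47°R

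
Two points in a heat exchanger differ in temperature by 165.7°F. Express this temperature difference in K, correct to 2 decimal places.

An interval of 1°F corresponds to 5/9 K.
165.7 × 5/9 = 92.06.

92.06 K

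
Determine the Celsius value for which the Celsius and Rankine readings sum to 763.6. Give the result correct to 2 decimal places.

97.12°C

Let C be the Celsius reading. The Rankine reading is R = 1.8·C + 491.67.
Require C + R = 763.6: (2.8)·C + 491.67 = 763.6.
C = (763.6 - 491.67) / (2.8) = 97.12.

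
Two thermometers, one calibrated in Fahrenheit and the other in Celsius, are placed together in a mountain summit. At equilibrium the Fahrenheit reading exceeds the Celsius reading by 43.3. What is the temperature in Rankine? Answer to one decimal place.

Let x be the Fahrenheit reading; then the Celsius reading is 5/9·x - 17.7778.
(5/9·x - 17.7778) - x = -43.3  ⇒  (-4/9)·x = -25.5222  ⇒  x = 57.4250°F.
In Celsius: (57.425 - 32) × 5/9 = 14.1250°C.
In Rankine: 14.1250 × 1.8 + 491.67 = 517.1°R.

517.1°R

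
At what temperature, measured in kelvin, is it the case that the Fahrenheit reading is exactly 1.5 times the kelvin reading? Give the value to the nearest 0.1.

1532.2 K

Let K be the kelvin reading. The Fahrenheit reading is F = 1.8·K - 459.67.
Require F = 1.5·K: 1.8·K - 459.67 = 1.5·K.
(0.3)·K = 459.67  ⇒  K = 1532.2.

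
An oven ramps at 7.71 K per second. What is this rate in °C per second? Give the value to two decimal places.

7.71 °C/second

The quantity depends on a temperature interval, so only the ratio of degree sizes applies; the offset between the scales is irrelevant.
A change of 1 K is a change of 1°C, so 7.71 × 1 = 7.71.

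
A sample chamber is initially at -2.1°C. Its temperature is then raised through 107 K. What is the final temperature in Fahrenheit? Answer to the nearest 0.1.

220.8°F

The 107 K change is an interval; Kelvin and Celsius degrees are the same size, so ΔC = +107°C.
Final Celsius temperature: -2.1000 + 107.0000 = 104.9000°C.
In Fahrenheit: 104.9000 × 1.8 + 32 = 220.8°F.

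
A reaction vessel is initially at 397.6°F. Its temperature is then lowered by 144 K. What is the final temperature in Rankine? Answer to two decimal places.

598.07°R

Initial temperature in Celsius: (397.6 - 32) × 5/9 = 203.1111°C.
The 144 K change is an interval; Kelvin and Celsius degrees are the same size, so ΔC = -144°C.
Final Celsius temperature: 203.1111 - 144.0000 = 59.1111°C.
In Rankine: 59.1111 × 1.8 + 491.67 = 598.07°R.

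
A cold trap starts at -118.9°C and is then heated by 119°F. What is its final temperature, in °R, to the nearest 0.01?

The 119°F change is an interval, so only the factor 5/9 applies: +119 × 5/9 = +66.1111°C.
Final Celsius temperature: -118.9000 + 66.1111 = -52.7889°C.
In Rankine: -52.7889 × 1.8 + 491.67 = 396.65°R.

396.65°R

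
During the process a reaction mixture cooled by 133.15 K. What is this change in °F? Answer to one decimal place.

For a temperature interval the offset drops out; only the factor 1.8 applies.
133.15 × 1.8 = 239.7.

239.7°F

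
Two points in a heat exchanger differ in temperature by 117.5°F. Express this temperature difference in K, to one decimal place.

Only the scale ratio 5/9 matters for a change in temperature.
117.5 × 5/9 = 65.3.

65.3 K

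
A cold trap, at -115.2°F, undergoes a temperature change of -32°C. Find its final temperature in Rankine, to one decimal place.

Initial temperature in Celsius: (-115.2 - 32) × 5/9 = -81.7778°C.
Final Celsius temperature: -81.7778 - 32.0000 = -113.7778°C.
In Rankine: -113.7778 × 1.8 + 491.67 = 286.9°R.

286.9°R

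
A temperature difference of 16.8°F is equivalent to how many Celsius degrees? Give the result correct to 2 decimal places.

9.33°C

For a temperature interval the offset drops out; only the factor 5/9 applies.
16.8 × 5/9 = 9.33.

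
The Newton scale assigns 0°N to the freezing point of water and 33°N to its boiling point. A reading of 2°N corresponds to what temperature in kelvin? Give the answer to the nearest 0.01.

279.21 K

Linear interpolation between the fixed points: C = (2 - 0) × 100 / (33 - 0) = 6.0606°C.
Then 6.0606 + 273.15 = 279.21 K.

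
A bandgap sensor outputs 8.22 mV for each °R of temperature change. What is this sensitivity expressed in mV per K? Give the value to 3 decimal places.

Since only a temperature interval is involved, the additive offset between the scales drops out.
A change of 1 K is a change of 1.8°R, so per K the value is 8.22 × 1.8 = 14.796.

14.796 mV per K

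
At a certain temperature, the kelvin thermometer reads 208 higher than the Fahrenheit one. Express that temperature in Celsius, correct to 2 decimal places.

41.44°C

Let x be the Fahrenheit reading; then the kelvin reading is 5/9·x + 255.372.
(5/9·x + 255.372) - x = 208  ⇒  (-4/9)·x = -47.3722  ⇒  x = 106.5875°F.
In Celsius: (106.5875 - 32) × 5/9 = 41.44°C.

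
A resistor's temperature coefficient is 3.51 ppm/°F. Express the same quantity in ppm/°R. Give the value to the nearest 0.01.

3.51 ppm/°R

The quantity depends on a temperature interval, so only the ratio of degree sizes applies; the offset between the scales is irrelevant.
A change of 1°R is a change of 1°F, so per °R the value is 3.51 × 1 = 3.51.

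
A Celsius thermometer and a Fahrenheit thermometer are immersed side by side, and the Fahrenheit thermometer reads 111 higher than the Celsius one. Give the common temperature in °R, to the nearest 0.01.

Let x be the Celsius reading; then the Fahrenheit reading is 1.8·x + 32.
(1.8·x + 32) - x = 111  ⇒  (0.8)·x = 79  ⇒  x = 98.7500°C.
In Rankine: 98.7500 × 1.8 + 491.67 = 669.42°R.

669.42°R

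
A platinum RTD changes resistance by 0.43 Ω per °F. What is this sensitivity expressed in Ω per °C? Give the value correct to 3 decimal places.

Since only a temperature interval is involved, the additive offset between the scales drops out.
A change of 1°C is a change of 1.8°F, so per °C the value is 0.43 × 1.8 = 0.774.

0.774 Ω per °C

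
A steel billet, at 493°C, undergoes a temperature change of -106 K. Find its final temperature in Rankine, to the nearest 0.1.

The 106 K change is an interval; Kelvin and Celsius degrees are the same size, so ΔC = -106°C.
Final Celsius temperature: 493.0000 - 106.0000 = 387.0000°C.
In Rankine: 387.0000 × 1.8 + 491.67 = 1188.3°R.

1188.3°R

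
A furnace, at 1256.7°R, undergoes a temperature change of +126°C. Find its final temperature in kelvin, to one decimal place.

Initial temperature in Celsius: (1256.7 - 491.67) × 5/9 = 425.0167°C.
Final Celsius temperature: 425.0167 + 126.0000 = 551.0167°C.
In kelvin: 551.0167 + 273.15 = 824.2 K.

824.2 K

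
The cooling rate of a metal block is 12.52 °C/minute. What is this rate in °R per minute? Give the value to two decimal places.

The quantity depends on a temperature interval, so only the ratio of degree sizes applies; the offset between the scales is irrelevant.
A change of 1°C is a change of 1.8°R, so 12.52 × 1.8 = 22.54.

22.54 °R/minute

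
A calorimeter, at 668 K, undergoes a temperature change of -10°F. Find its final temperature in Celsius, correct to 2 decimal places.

Initial temperature in Celsius: 668 - 273.15 = 394.8500°C.
The 10°F change is an interval, so only the factor 5/9 applies: -10 × 5/9 = -5.5556°C.
Final Celsius temperature: 394.8500 - 5.5556 = 389.2944°C.

389.29°C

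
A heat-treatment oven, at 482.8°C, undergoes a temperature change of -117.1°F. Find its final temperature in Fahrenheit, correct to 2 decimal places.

783.94°F

The 117.1°F change is an interval, so only the factor 5/9 applies: -117.1 × 5/9 = -65.0556°C.
Final Celsius temperature: 482.8000 - 65.0556 = 417.7444°C.
In Fahrenheit: 417.7444 × 1.8 + 32 = 783.94°F.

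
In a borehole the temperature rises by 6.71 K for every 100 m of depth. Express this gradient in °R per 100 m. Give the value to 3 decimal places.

12.078 °R/100 m

Since only a temperature interval is involved, the additive offset between the scales drops out.
A change of 1 K is a change of 1.8°R, so 6.71 × 1.8 = 12.078.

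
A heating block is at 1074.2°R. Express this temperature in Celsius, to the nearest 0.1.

323.6°C

In Celsius: (1074.2 - 491.67) × 5/9 = 323.6278°C.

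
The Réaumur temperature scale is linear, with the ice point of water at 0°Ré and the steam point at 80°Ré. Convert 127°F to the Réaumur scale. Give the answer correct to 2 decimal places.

42.22°Ré

First in Celsius: (127 - 32) × 5/9 = 52.7778°C.
Linearly onto the Réaumur scale: 0 + (52.7778 / 100) × (80 - 0) = 42.22°Ré.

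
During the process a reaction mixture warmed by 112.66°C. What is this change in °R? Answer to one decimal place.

202.8°R

An interval of 1°C corresponds to 1.8°R.
112.66 × 1.8 = 202.8.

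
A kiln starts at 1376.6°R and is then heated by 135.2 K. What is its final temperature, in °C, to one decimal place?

Initial temperature in Celsius: (1376.6 - 491.67) × 5/9 = 491.6278°C.
The 135.2 K change is an interval; Kelvin and Celsius degrees are the same size, so ΔC = +135.2°C.
Final Celsius temperature: 491.6278 + 135.2000 = 626.8278°C.

626.8°C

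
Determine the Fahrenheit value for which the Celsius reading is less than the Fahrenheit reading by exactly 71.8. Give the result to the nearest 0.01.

Let F be the Fahrenheit reading. The Celsius reading is C = 5/9·F - 17.7778.
Require C - F = -71.8: (-4/9)·F - 17.7778 = -71.8.
F = (-71.8 + 17.7778) / (-4/9) = 121.55.

121.55°F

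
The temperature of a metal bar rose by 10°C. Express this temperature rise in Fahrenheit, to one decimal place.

18.0°F

An interval of 1°C corresponds to 1.8°F.
10 × 1.8 = 18.0.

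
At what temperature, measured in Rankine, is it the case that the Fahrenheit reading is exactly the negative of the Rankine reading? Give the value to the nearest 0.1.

229.8°R

Let R be the Rankine reading. The Fahrenheit reading is F = 1·R - 459.67.
Require F = -1·R: 1·R - 459.67 = -1·R.
(2)·R = 459.67  ⇒  R = 229.8.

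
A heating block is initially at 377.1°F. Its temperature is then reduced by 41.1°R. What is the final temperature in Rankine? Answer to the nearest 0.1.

795.7°R

Initial temperature in Celsius: (377.1 - 32) × 5/9 = 191.7222°C.
The 41.1°R change is an interval, so only the factor 5/9 applies: -41.1 × 5/9 = -22.8333°C.
Final Celsius temperature: 191.7222 - 22.8333 = 168.8889°C.
In Rankine: 168.8889 × 1.8 + 491.67 = 795.7°R.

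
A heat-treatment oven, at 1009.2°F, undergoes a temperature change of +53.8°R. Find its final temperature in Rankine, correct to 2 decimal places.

Initial temperature in Celsius: (1009.2 - 32) × 5/9 = 542.8889°C.
The 53.8°R change is an interval, so only the factor 5/9 applies: +53.8 × 5/9 = +29.8889°C.
Final Celsius temperature: 542.8889 + 29.8889 = 572.7778°C.
In Rankine: 572.7778 × 1.8 + 491.67 = 1522.67°R.

1522.67°R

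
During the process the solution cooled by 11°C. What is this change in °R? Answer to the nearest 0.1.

19.8°R

Only the scale ratio 1.8 matters for a change in temperature.
11 × 1.8 = 19.8.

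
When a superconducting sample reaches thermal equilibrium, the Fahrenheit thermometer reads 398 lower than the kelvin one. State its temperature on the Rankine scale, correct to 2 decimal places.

138.76°R

Let x be the kelvin reading; then the Fahrenheit reading is 1.8·x - 459.67.
(1.8·x - 459.67) - x = -398  ⇒  (0.8)·x = 61.67  ⇒  x = 77.0875 K.
In Celsius: 77.0875 - 273.15 = -196.0625°C.
In Rankine: -196.0625 × 1.8 + 491.67 = 138.76°R.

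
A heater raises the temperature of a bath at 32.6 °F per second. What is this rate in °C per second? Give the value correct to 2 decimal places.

Since only a temperature interval is involved, the additive offset between the scales drops out.
A change of 1°F is a change of 5/9°C, so 32.6 × 5/9 = 18.11.

18.11 °C/second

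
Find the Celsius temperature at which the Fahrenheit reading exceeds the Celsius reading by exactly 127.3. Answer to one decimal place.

119.1°C

Let C be the Celsius reading. The Fahrenheit reading is F = 1.8·C + 32.
Require F - C = 127.3: (0.8)·C + 32 = 127.3.
C = (127.3 - 32) / (0.8) = 119.1.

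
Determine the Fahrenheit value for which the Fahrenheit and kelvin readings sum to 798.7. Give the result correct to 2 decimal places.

Let F be the Fahrenheit reading. The kelvin reading is K = 5/9·F + 255.372.
Require F + K = 798.7: (14/9)·F + 255.372 = 798.7.
F = (798.7 - 255.372) / (14/9) = 349.28.

349.28°F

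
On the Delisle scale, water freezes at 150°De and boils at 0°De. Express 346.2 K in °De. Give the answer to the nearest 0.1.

First in Celsius: 346.2 - 273.15 = 73.0500°C.
Linearly onto the Delisle scale: 150 + (73.0500 / 100) × (0 - 150) = 40.4°De.

40.4°De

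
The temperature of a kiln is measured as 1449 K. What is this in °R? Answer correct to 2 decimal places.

2608.20°R

In Celsius: 1449 - 273.15 = 1175.8500°C.
In Rankine: 1175.8500 × 1.8 + 491.67 = 2608.20°R.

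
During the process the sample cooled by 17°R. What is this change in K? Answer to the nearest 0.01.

9.44 K

Only the scale ratio 5/9 matters for a change in temperature.
17 × 5/9 = 9.44.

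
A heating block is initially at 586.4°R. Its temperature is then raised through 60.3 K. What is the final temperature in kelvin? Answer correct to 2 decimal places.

Initial temperature in Celsius: (586.4 - 491.67) × 5/9 = 52.6278°C.
The 60.3 K change is an interval; Kelvin and Celsius degrees are the same size, so ΔC = +60.3°C.
Final Celsius temperature: 52.6278 + 60.3000 = 112.9278°C.
In kelvin: 112.9278 + 273.15 = 386.08 K.

386.08 K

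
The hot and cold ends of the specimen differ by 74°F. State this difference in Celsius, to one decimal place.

Only the scale ratio 5/9 matters for a change in temperature.
74 × 5/9 = 41.1.

41.1°C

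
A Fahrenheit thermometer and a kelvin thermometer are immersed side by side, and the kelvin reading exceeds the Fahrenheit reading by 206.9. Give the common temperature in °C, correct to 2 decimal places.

Let x be the Fahrenheit reading; then the kelvin reading is 5/9·x + 255.372.
(5/9·x + 255.372) - x = 206.9  ⇒  (-4/9)·x = -48.4722  ⇒  x = 109.0625°F.
In Celsius: (109.0625 - 32) × 5/9 = 42.81°C.

42.81°C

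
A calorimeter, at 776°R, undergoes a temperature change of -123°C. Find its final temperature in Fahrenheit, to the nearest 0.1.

94.9°F

Initial temperature in Celsius: (776 - 491.67) × 5/9 = 157.9611°C.
Final Celsius temperature: 157.9611 - 123.0000 = 34.9611°C.
In Fahrenheit: 34.9611 × 1.8 + 32 = 94.9°F.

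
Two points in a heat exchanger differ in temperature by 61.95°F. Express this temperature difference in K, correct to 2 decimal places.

34.42 K

For a temperature interval the offset drops out; only the factor 5/9 applies.
61.95 × 5/9 = 34.42.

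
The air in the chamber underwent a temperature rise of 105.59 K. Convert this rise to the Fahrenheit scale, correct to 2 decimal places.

190.06°F

An interval of 1 K corresponds to 1.8°F.
105.59 × 1.8 = 190.06.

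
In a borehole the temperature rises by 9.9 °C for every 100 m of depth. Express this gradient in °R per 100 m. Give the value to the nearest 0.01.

Since only a temperature interval is involved, the additive offset between the scales drops out.
A change of 1°C is a change of 1.8°R, so 9.9 × 1.8 = 17.82.

17.82 °R/100 m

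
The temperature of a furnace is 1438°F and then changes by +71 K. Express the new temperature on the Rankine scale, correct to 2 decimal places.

Initial temperature in Celsius: (1438 - 32) × 5/9 = 781.1111°C.
The 71 K change is an interval; Kelvin and Celsius degrees are the same size, so ΔC = +71°C.
Final Celsius temperature: 781.1111 + 71.0000 = 852.1111°C.
In Rankine: 852.1111 × 1.8 + 491.67 = 2025.47°R.

2025.47°R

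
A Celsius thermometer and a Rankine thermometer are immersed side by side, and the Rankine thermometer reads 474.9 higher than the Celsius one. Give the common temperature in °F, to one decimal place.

-5.7°F

Let x be the Celsius reading; then the Rankine reading is 1.8·x + 491.67.
(1.8·x + 491.67) - x = 474.9  ⇒  (0.8)·x = -16.77  ⇒  x = -20.9625°C.
In Fahrenheit: -20.9625 × 1.8 + 32 = -5.7°F.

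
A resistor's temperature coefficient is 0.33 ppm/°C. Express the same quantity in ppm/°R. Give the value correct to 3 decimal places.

Since only a temperature interval is involved, the additive offset between the scales drops out.
A change of 1°R is a change of 5/9°C, so per °R the value is 0.33 × 5/9 = 0.183.

0.183 ppm/°R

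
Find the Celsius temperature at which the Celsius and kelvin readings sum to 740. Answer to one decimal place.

Let C be the Celsius reading. The kelvin reading is K = 1·C + 273.15.
Require C + K = 740: (2)·C + 273.15 = 740.
C = (740 - 273.15) / (2) = 233.4.

233.4°C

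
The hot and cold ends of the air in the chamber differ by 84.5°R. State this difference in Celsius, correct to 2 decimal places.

46.94°C

For a temperature interval the offset drops out; only the factor 5/9 applies.
84.5 × 5/9 = 46.94.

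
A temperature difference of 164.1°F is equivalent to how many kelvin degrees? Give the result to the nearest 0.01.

91.17 K

Only the scale ratio 5/9 matters for a change in temperature.
164.1 × 5/9 = 91.17.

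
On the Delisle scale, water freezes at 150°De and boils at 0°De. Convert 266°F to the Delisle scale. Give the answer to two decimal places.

-45.00°De

First in Celsius: (266 - 32) × 5/9 = 130.0000°C.
Linearly onto the Delisle scale: 150 + (130.0000 / 100) × (0 - 150) = -45.00°De.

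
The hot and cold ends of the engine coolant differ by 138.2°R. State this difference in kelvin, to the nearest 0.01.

76.78 K

An interval of 1°R corresponds to 5/9 K.
138.2 × 5/9 = 76.78.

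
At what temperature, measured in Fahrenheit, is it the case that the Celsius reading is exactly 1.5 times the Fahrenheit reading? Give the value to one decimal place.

Let F be the Fahrenheit reading. The Celsius reading is C = 5/9·F - 17.7778.
Require C = 1.5·F: 5/9·F - 17.7778 = 1.5·F.
(-17/18)·F = 17.7778  ⇒  F = -18.8.

-18.8°F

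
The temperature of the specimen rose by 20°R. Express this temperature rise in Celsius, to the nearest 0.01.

11.11°C

An interval of 1°R corresponds to 5/9°C.
20 × 5/9 = 11.11.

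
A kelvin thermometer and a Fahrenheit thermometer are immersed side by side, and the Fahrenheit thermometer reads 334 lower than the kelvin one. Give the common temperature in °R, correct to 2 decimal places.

Let x be the kelvin reading; then the Fahrenheit reading is 1.8·x - 459.67.
(1.8·x - 459.67) - x = -334  ⇒  (0.8)·x = 125.67  ⇒  x = 157.0875 K.
In Celsius: 157.0875 - 273.15 = -116.0625°C.
In Rankine: -116.0625 × 1.8 + 491.67 = 282.76°R.

282.76°R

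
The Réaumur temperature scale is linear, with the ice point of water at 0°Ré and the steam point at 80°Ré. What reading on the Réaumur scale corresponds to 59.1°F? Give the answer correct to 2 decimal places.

First in Celsius: (59.1 - 32) × 5/9 = 15.0556°C.
Linearly onto the Réaumur scale: 0 + (15.0556 / 100) × (80 - 0) = 12.04°Ré.

12.04°Ré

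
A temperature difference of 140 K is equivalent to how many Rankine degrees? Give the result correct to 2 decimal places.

An interval of 1 K corresponds to 1.8°R.
140 × 1.8 = 252.00.

252.00°R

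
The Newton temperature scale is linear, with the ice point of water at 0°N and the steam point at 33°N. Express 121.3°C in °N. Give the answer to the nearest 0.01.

40.03°N

Linearly onto the Newton scale: 0 + (121.3000 / 100) × (33 - 0) = 40.03°N.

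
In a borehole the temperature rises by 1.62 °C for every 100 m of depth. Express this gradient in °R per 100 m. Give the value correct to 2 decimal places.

2.92 °R/100 m

The quantity depends on a temperature interval, so only the ratio of degree sizes applies; the offset between the scales is irrelevant.
A change of 1°C is a change of 1.8°R, so 1.62 × 1.8 = 2.92.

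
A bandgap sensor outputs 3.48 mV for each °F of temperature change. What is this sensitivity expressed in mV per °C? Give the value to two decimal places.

The quantity depends on a temperature interval, so only the ratio of degree sizes applies; the offset between the scales is irrelevant.
A change of 1°C is a change of 1.8°F, so per °C the value is 3.48 × 1.8 = 6.26.

6.26 mV per °C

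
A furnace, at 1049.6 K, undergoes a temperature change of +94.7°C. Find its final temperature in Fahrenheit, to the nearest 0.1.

Initial temperature in Celsius: 1049.6 - 273.15 = 776.4500°C.
Final Celsius temperature: 776.4500 + 94.7000 = 871.1500°C.
In Fahrenheit: 871.1500 × 1.8 + 32 = 1600.1°F.

1600.1°F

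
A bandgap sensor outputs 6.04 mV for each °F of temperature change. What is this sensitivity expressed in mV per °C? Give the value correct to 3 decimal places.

10.872 mV per °C

The quantity depends on a temperature interval, so only the ratio of degree sizes applies; the offset between the scales is irrelevant.
A change of 1°C is a change of 1.8°F, so per °C the value is 6.04 × 1.8 = 10.872.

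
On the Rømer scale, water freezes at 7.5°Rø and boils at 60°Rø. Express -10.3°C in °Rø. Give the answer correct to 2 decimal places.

2.09°Rø

Linearly onto the Rømer scale: 7.5 + (-10.3000 / 100) × (60 - 7.5) = 2.09°Rø.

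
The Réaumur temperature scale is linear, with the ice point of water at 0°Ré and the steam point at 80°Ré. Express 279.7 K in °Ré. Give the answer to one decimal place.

First in Celsius: 279.7 - 273.15 = 6.5500°C.
Linearly onto the Réaumur scale: 0 + (6.5500 / 100) × (80 - 0) = 5.2°Ré.

5.2°Ré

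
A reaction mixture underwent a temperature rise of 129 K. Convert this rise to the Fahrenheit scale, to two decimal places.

232.20°F

For a temperature interval the offset drops out; only the factor 1.8 applies.
129 × 1.8 = 232.20.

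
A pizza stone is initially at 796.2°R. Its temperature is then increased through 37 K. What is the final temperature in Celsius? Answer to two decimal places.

Initial temperature in Celsius: (796.2 - 491.67) × 5/9 = 169.1833°C.
The 37 K change is an interval; Kelvin and Celsius degrees are the same size, so ΔC = +37°C.
Final Celsius temperature: 169.1833 + 37.0000 = 206.1833°C.

206.18°C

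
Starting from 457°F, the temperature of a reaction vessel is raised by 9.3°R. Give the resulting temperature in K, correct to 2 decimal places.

514.43 K

Initial temperature in Celsius: (457 - 32) × 5/9 = 236.1111°C.
The 9.3°R change is an interval, so only the factor 5/9 applies: +9.3 × 5/9 = +5.1667°C.
Final Celsius temperature: 236.1111 + 5.1667 = 241.2778°C.
In kelvin: 241.2778 + 273.15 = 514.43 K.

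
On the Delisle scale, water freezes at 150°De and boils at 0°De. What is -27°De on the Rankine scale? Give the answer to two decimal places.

Linear interpolation between the fixed points: C = (-27 - 150) × 100 / (0 - 150) = 118.0000°C.
Then 118.0000 × 1.8 + 491.67 = 704.07°R.

704.07°R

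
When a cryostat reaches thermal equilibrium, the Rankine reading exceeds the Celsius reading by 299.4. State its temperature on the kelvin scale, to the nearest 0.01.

Let x be the Rankine reading; then the Celsius reading is 5/9·x - 273.15.
(5/9·x - 273.15) - x = -299.4  ⇒  (-4/9)·x = -26.25  ⇒  x = 59.0625°R.
In Celsius: (59.0625 - 491.67) × 5/9 = -240.3375°C.
In kelvin: -240.3375 + 273.15 = 32.81 K.

32.81 K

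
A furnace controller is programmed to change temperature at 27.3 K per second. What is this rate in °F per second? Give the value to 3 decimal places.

The quantity depends on a temperature interval, so only the ratio of degree sizes applies; the offset between the scales is irrelevant.
A change of 1 K is a change of 1.8°F, so 27.3 × 1.8 = 49.140.

49.140 °F/second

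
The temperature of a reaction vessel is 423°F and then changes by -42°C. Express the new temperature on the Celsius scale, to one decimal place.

175.2°C

Initial temperature in Celsius: (423 - 32) × 5/9 = 217.2222°C.
Final Celsius temperature: 217.2222 - 42.0000 = 175.2222°C.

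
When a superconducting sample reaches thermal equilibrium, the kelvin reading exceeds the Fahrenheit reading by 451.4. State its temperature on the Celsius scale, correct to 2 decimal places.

Let x be the kelvin reading; then the Fahrenheit reading is 1.8·x - 459.67.
(1.8·x - 459.67) - x = -451.4  ⇒  (0.8)·x = 8.27  ⇒  x = 10.3375 K.
In Celsius: 10.3375 - 273.15 = -262.81°C.

-262.81°C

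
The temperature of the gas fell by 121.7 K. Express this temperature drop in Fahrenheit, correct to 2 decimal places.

219.06°F

Only the scale ratio 1.8 matters for a change in temperature.
121.7 × 1.8 = 219.06.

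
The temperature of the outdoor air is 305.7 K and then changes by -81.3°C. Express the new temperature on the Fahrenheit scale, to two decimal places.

Initial temperature in Celsius: 305.7 - 273.15 = 32.5500°C.
Final Celsius temperature: 32.5500 - 81.3000 = -48.7500°C.
In Fahrenheit: -48.7500 × 1.8 + 32 = -55.75°F.

-55.75°F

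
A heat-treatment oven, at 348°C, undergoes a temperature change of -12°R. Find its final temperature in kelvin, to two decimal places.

The 12°R change is an interval, so only the factor 5/9 applies: -12 × 5/9 = -6.6667°C.
Final Celsius temperature: 348.0000 - 6.6667 = 341.3333°C.
In kelvin: 341.3333 + 273.15 = 614.48 K.

614.48 K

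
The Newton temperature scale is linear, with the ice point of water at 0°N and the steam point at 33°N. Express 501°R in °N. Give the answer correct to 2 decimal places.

1.71°N

First in Celsius: (501 - 491.67) × 5/9 = 5.1833°C.
Linearly onto the Newton scale: 0 + (5.1833 / 100) × (33 - 0) = 1.71°N.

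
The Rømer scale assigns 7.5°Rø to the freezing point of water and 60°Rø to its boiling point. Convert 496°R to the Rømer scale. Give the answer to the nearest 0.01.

8.76°Rø

First in Celsius: (496 - 491.67) × 5/9 = 2.4056°C.
Linearly onto the Rømer scale: 7.5 + (2.4056 / 100) × (60 - 7.5) = 8.76°Rø.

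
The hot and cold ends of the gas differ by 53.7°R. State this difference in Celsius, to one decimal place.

29.8°C

For a temperature interval the offset drops out; only the factor 5/9 applies.
53.7 × 5/9 = 29.8.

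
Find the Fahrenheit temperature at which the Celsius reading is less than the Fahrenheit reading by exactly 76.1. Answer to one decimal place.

131.2°F

Let F be the Fahrenheit reading. The Celsius reading is C = 5/9·F - 17.7778.
Require C - F = -76.1: (-4/9)·F - 17.7778 = -76.1.
F = (-76.1 + 17.7778) / (-4/9) = 131.2.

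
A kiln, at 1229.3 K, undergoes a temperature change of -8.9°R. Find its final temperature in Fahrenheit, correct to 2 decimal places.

1744.17°F

Initial temperature in Celsius: 1229.3 - 273.15 = 956.1500°C.
The 8.9°R change is an interval, so only the factor 5/9 applies: -8.9 × 5/9 = -4.9444°C.
Final Celsius temperature: 956.1500 - 4.9444 = 951.2056°C.
In Fahrenheit: 951.2056 × 1.8 + 32 = 1744.17°F.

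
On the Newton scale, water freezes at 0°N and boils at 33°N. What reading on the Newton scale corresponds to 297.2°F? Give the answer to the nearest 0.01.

48.62°N

First in Celsius: (297.2 - 32) × 5/9 = 147.3333°C.
Linearly onto the Newton scale: 0 + (147.3333 / 100) × (33 - 0) = 48.62°N.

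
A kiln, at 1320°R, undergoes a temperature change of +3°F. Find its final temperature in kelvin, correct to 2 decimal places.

735.00 K

Initial temperature in Celsius: (1320 - 491.67) × 5/9 = 460.1833°C.
The 3°F change is an interval, so only the factor 5/9 applies: +3 × 5/9 = +1.6667°C.
Final Celsius temperature: 460.1833 + 1.6667 = 461.8500°C.
In kelvin: 461.8500 + 273.15 = 735.00 K.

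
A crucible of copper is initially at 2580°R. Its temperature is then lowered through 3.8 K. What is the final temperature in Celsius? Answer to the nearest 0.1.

1156.4°C

Initial temperature in Celsius: (2580 - 491.67) × 5/9 = 1160.1833°C.
The 3.8 K change is an interval; Kelvin and Celsius degrees are the same size, so ΔC = -3.8°C.
Final Celsius temperature: 1160.1833 - 3.8000 = 1156.3833°C.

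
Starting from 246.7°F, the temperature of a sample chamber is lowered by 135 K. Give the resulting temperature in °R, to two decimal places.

463.37°R

Initial temperature in Celsius: (246.7 - 32) × 5/9 = 119.2778°C.
The 135 K change is an interval; Kelvin and Celsius degrees are the same size, so ΔC = -135°C.
Final Celsius temperature: 119.2778 - 135.0000 = -15.7222°C.
In Rankine: -15.7222 × 1.8 + 491.67 = 463.37°R.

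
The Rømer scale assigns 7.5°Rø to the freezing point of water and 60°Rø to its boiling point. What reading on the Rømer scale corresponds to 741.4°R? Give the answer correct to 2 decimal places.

80.34°Rø

First in Celsius: (741.4 - 491.67) × 5/9 = 138.7389°C.
Linearly onto the Rømer scale: 7.5 + (138.7389 / 100) × (60 - 7.5) = 80.34°Rø.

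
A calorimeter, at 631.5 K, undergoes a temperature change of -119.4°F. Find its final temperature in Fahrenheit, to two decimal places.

Initial temperature in Celsius: 631.5 - 273.15 = 358.3500°C.
The 119.4°F change is an interval, so only the factor 5/9 applies: -119.4 × 5/9 = -66.3333°C.
Final Celsius temperature: 358.3500 - 66.3333 = 292.0167°C.
In Fahrenheit: 292.0167 × 1.8 + 32 = 557.63°F.

557.63°F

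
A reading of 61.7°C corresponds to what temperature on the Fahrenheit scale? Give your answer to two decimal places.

In Fahrenheit: 61.7000 × 1.8 + 32 = 143.06°F.

143.06°F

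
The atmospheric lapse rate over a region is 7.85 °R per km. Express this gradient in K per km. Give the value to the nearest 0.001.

4.361 K/km

The quantity depends on a temperature interval, so only the ratio of degree sizes applies; the offset between the scales is irrelevant.
A change of 1°R is a change of 5/9 K, so 7.85 × 5/9 = 4.361.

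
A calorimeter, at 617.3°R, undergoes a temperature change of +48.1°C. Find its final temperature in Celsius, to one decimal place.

Initial temperature in Celsius: (617.3 - 491.67) × 5/9 = 69.7944°C.
Final Celsius temperature: 69.7944 + 48.1000 = 117.8944°C.

117.9°C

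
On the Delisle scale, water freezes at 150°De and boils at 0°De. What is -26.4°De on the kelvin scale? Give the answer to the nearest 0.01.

390.75 K

Linear interpolation between the fixed points: C = (-26.4 - 150) × 100 / (0 - 150) = 117.6000°C.
Then 117.6000 + 273.15 = 390.75 K.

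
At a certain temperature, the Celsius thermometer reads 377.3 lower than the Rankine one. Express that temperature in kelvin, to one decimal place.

Let x be the Rankine reading; then the Celsius reading is 5/9·x - 273.15.
(5/9·x - 273.15) - x = -377.3  ⇒  (-4/9)·x = -104.15  ⇒  x = 234.3375°R.
In Celsius: (234.3375 - 491.67) × 5/9 = -142.9625°C.
In kelvin: -142.9625 + 273.15 = 130.2 K.

130.2 K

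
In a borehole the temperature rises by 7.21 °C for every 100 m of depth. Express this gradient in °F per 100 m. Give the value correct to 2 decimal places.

12.98 °F/100 m

The quantity depends on a temperature interval, so only the ratio of degree sizes applies; the offset between the scales is irrelevant.
A change of 1°C is a change of 1.8°F, so 7.21 × 1.8 = 12.98.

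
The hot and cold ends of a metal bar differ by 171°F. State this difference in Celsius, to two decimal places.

An interval of 1°F corresponds to 5/9°C.
171 × 5/9 = 95.00.

95.00°C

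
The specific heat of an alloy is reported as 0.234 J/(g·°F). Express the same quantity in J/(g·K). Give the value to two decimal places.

0.42 J/(g·K)

The quantity depends on a temperature interval, so only the ratio of degree sizes applies; the offset between the scales is irrelevant.
A change of 1 K is a change of 1.8°F, so per K the value is 0.234 × 1.8 = 0.42.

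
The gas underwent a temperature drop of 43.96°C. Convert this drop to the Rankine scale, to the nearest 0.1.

79.1°R

An interval of 1°C corresponds to 1.8°R.
43.96 × 1.8 = 79.1.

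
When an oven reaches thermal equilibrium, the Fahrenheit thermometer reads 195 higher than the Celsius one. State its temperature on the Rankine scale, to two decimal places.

858.42°R

Let x be the Celsius reading; then the Fahrenheit reading is 1.8·x + 32.
(1.8·x + 32) - x = 195  ⇒  (0.8)·x = 163  ⇒  x = 203.7500°C.
In Rankine: 203.7500 × 1.8 + 491.67 = 858.42°R.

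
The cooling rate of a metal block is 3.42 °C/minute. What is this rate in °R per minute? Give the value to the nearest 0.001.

Since only a temperature interval is involved, the additive offset between the scales drops out.
A change of 1°C is a change of 1.8°R, so 3.42 × 1.8 = 6.156.

6.156 °R/minute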